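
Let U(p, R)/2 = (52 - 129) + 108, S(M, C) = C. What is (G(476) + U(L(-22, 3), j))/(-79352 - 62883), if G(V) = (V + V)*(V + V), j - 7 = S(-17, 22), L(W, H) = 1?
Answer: -906366/142235 ≈ -6.3723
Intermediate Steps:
j = 29 (j = 7 + 22 = 29)
U(p, R) = 62 (U(p, R) = 2*((52 - 129) + 108) = 2*(-77 + 108) = 2*31 = 62)
G(V) = 4*V² (G(V) = (2*V)*(2*V) = 4*V²)
(G(476) + U(L(-22, 3), j))/(-79352 - 62883) = (4*476² + 62)/(-79352 - 62883) = (4*226576 + 62)/(-142235) = (906304 + 62)*(-1/142235) = 906366*(-1/142235) = -906366/142235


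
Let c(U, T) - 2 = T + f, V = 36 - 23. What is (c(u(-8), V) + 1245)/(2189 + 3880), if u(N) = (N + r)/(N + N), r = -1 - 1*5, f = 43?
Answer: 1303/6069 ≈ 0.21470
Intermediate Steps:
r = -6 (r = -1 - 5 = -6)
u(N) = (-6 + N)/(2*N) (u(N) = (N - 6)/(N + N) = (-6 + N)/((2*N)) = (-6 + N)*(1/(2*N)) = (-6 + N)/(2*N))
V = 13
c(U, T) = 45 + T (c(U, T) = 2 + (T + 43) = 2 + (43 + T) = 45 + T)
(c(u(-8), V) + 1245)/(2189 + 3880) = ((45 + 13) + 1245)/(2189 + 3880) = (58 + 1245)/6069 = 1303*(1/6069) = 1303/6069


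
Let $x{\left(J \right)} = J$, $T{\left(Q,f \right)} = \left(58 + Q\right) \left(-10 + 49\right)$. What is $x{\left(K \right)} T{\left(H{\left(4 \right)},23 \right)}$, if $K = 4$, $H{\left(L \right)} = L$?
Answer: $9672$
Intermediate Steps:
$T{\left(Q,f \right)} = 2262 + 39 Q$ ($T{\left(Q,f \right)} = \left(58 + Q\right) 39 = 2262 + 39 Q$)
$x{\left(K \right)} T{\left(H{\left(4 \right)},23 \right)} = 4 \left(2262 + 39 \cdot 4\right) = 4 \left(2262 + 156\right) = 4 \cdot 2418 = 9672$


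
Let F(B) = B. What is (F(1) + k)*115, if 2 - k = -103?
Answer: 12190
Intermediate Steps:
k = 105 (k = 2 - 1*(-103) = 2 + 103 = 105)
(F(1) + k)*115 = (1 + 105)*115 = 106*115 = 12190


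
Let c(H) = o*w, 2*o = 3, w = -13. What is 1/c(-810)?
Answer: -2/39 ≈ -0.051282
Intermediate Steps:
o = 3/2 (o = (½)*3 = 3/2 ≈ 1.5000)
c(H) = -39/2 (c(H) = (3/2)*(-13) = -39/2)
1/c(-810) = 1/(-39/2) = -2/39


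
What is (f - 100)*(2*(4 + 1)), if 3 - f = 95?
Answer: -1920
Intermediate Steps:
f = -92 (f = 3 - 1*95 = 3 - 95 = -92)
(f - 100)*(2*(4 + 1)) = (-92 - 100)*(2*(4 + 1)) = -384*5 = -192*10 = -1920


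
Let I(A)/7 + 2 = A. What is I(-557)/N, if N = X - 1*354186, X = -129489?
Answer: 3913/483675 ≈ 0.0080901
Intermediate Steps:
I(A) = -14 + 7*A
N = -483675 (N = -129489 - 1*354186 = -129489 - 354186 = -483675)
I(-557)/N = (-14 + 7*(-557))/(-483675) = (-14 - 3899)*(-1/483675) = -3913*(-1/483675) = 3913/483675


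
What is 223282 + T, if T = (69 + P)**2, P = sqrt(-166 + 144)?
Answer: 228021 + 138*I*sqrt(22) ≈ 2.2802e+5 + 647.28*I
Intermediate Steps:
P = I*sqrt(22) (P = sqrt(-22) = I*sqrt(22) ≈ 4.6904*I)
T = (69 + I*sqrt(22))**2 ≈ 4739.0 + 647.28*I
223282 + T = 223282 + (69 + I*sqrt(22))**2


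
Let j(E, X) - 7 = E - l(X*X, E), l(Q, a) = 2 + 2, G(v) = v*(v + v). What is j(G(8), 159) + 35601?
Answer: 35732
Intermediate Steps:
G(v) = 2*v² (G(v) = v*(2*v) = 2*v²)
l(Q, a) = 4
j(E, X) = 3 + E (j(E, X) = 7 + (E - 1*4) = 7 + (E - 4) = 7 + (-4 + E) = 3 + E)
j(G(8), 159) + 35601 = (3 + 2*8²) + 35601 = (3 + 2*64) + 35601 = (3 + 128) + 35601 = 131 + 35601 = 35732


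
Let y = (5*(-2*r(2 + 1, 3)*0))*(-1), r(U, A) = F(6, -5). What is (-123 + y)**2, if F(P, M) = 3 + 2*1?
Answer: 15129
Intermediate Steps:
F(P, M) = 5 (F(P, M) = 3 + 2 = 5)
r(U, A) = 5
y = 0 (y = (5*(-2*5*0))*(-1) = (5*(-10*0))*(-1) = (5*0)*(-1) = 0*(-1) = 0)
(-123 + y)**2 = (-123 + 0)**2 = (-123)**2 = 15129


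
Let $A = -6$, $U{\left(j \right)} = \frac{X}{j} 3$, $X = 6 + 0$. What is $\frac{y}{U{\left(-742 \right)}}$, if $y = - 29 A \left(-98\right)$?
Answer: $\frac{2108764}{3} \approx 7.0292 \cdot 10^{5}$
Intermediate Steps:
$X = 6$
$U{\left(j \right)} = \frac{18}{j}$ ($U{\left(j \right)} = \frac{6}{j} 3 = \frac{18}{j}$)
$y = -17052$ ($y = \left(-29\right) \left(-6\right) \left(-98\right) = 174 \left(-98\right) = -17052$)
$\frac{y}{U{\left(-742 \right)}} = - \frac{17052}{18 \frac{1}{-742}} = - \frac{17052}{18 \left(- \frac{1}{742}\right)} = - \frac{17052}{- \frac{9}{371}} = \left(-17052\right) \left(- \frac{371}{9}\right) = \frac{2108764}{3}$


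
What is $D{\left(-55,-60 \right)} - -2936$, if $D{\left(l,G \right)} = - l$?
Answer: $2991$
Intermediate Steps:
$D{\left(-55,-60 \right)} - -2936 = \left(-1\right) \left(-55\right) - -2936 = 55 + 2936 = 2991$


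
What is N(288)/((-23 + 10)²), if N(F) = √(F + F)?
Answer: 24/169 ≈ 0.14201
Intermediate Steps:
N(F) = √2*√F (N(F) = √(2*F) = √2*√F)
N(288)/((-23 + 10)²) = (√2*√288)/((-23 + 10)²) = (√2*(12*√2))/((-13)²) = 24/169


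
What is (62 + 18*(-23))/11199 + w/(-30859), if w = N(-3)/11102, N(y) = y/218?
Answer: -26289494045251/836409216446076 ≈ -0.031431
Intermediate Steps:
N(y) = y/218 (N(y) = y*(1/218) = y/218)
w = -3/2420236 (w = ((1/218)*(-3))/11102 = -3/218*1/11102 = -3/2420236 ≈ -1.2395e-6)
(62 + 18*(-23))/11199 + w/(-30859) = (62 + 18*(-23))/11199 - 3/2420236/(-30859) = (62 - 414)*(1/11199) - 3/2420236*(-1/30859) = -352*1/11199 + 3/74686062724 = -352/11199 + 3/74686062724 = -26289494045251/836409216446076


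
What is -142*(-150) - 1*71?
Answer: 21229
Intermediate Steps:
-142*(-150) - 1*71 = 21300 - 71 = 21229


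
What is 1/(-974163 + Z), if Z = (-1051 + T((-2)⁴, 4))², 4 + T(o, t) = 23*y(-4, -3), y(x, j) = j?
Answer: 1/289213 ≈ 3.4577e-6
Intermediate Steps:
T(o, t) = -73 (T(o, t) = -4 + 23*(-3) = -4 - 69 = -73)
Z = 1263376 (Z = (-1051 - 73)² = (-1124)² = 1263376)
1/(-974163 + Z) = 1/(-974163 + 1263376) = 1/289213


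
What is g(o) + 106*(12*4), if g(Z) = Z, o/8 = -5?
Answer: 5048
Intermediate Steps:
o = -40 (o = 8*(-5) = -40)
g(o) + 106*(12*4) = -40 + 106*(12*4) = -40 + 106*48 = -40 + 5088 = 5048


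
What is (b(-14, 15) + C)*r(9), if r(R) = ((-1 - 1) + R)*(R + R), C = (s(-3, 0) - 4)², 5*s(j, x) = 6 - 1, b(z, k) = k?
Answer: 3024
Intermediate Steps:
s(j, x) = 1 (s(j, x) = (6 - 1)/5 = (⅕)*5 = 1)
C = 9 (C = (1 - 4)² = (-3)² = 9)
r(R) = 2*R*(-2 + R) (r(R) = (-2 + R)*(2*R) = 2*R*(-2 + R))
(b(-14, 15) + C)*r(9) = (15 + 9)*(2*9*(-2 + 9)) = 24*(2*9*7) = 24*126 = 3024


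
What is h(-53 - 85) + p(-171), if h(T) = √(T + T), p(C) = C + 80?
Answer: -91 + 2*I*√69 ≈ -91.0 + 16.613*I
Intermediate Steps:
p(C) = 80 + C
h(T) = √2*√T (h(T) = √(2*T) = √2*√T)
h(-53 - 85) + p(-171) = √2*√(-53 - 85) + (80 - 171) = √2*√(-138) - 91 = √2*(I*√138) - 91 = 2*I*√69 - 91 = -91 + 2*I*√69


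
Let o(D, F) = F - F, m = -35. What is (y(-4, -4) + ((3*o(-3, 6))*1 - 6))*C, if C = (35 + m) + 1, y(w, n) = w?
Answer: -10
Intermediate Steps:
o(D, F) = 0
C = 1 (C = (35 - 35) + 1 = 0 + 1 = 1)
(y(-4, -4) + ((3*o(-3, 6))*1 - 6))*C = (-4 + ((3*0)*1 - 6))*1 = (-4 + (0*1 - 6))*1 = (-4 + (0 - 6))*1 = (-4 - 6)*1 = -10*1 = -10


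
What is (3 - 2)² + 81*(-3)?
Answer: -242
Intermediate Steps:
(3 - 2)² + 81*(-3) = 1² - 243 = 1 - 243 = -242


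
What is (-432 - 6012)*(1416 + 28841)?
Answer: -194976108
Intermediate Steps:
(-432 - 6012)*(1416 + 28841) = -6444*30257 = -194976108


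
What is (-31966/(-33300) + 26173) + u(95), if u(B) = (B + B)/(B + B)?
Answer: 435813083/16650 ≈ 26175.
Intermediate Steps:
u(B) = 1 (u(B) = (2*B)/((2*B)) = (2*B)*(1/(2*B)) = 1)
(-31966/(-33300) + 26173) + u(95) = (-31966/(-33300) + 26173) + 1 = (-31966*(-1/33300) + 26173) + 1 = (15983/16650 + 26173) + 1 = 435796433/16650 + 1 = 435813083/16650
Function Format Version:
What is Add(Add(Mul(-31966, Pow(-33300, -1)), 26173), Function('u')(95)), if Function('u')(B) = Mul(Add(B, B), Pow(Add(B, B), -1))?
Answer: Rational(435813083, 16650) ≈ 26175.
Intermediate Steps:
Function('u')(B) = 1 (Function('u')(B) = Mul(Mul(2, B), Pow(Mul(2, B), -1)) = Mul(Mul(2, B), Mul(Rational(1, 2), Pow(B, -1))) = 1)
Add(Add(Mul(-31966, Pow(-33300, -1)), 26173), Function('u')(95)) = Add(Add(Mul(-31966, Pow(-33300, -1)), 26173), 1) = Add(Add(Mul(-31966, Rational(-1, 33300)), 26173), 1) = Add(Add(Rational(15983, 16650), 26173), 1) = Add(Rational(435796433, 16650), 1) = Rational(435813083, 16650)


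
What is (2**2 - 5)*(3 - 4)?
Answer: 1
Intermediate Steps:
(2**2 - 5)*(3 - 4) = (4 - 5)*(-1) = -1*(-1) = 1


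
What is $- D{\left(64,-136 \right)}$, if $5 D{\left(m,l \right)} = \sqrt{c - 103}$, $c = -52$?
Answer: $- \frac{i \sqrt{155}}{5} \approx - 2.49 i$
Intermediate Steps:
$D{\left(m,l \right)} = \frac{i \sqrt{155}}{5}$ ($D{\left(m,l \right)} = \frac{\sqrt{-52 - 103}}{5} = \frac{\sqrt{-155}}{5} = \frac{i \sqrt{155}}{5}$)
$- D{\left(64,-136 \right)} = - \frac{i \sqrt{155}}{5}$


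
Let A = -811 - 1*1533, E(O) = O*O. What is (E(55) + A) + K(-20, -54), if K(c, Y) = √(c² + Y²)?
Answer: 681 + 2*√829 ≈ 738.58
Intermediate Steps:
E(O) = O²
A = -2344 (A = -811 - 1533 = -2344)
K(c, Y) = √(Y² + c²)
(E(55) + A) + K(-20, -54) = (55² - 2344) + √((-54)² + (-20)²) = (3025 - 2344) + √(2916 + 400) = 681 + √3316 = 681 + 2*√829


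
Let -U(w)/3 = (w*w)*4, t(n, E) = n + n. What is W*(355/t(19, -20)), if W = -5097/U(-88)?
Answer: 603145/1177088 ≈ 0.51240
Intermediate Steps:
t(n, E) = 2*n
U(w) = -12*w² (U(w) = -3*w*w*4 = -3*w²*4 = -12*w²)
W = 1699/30976 (W = -5097/((-12*(-88)²)) = -5097/((-12*7744)) = -5097/(-92928) = -5097*(-1/92928) = 1699/30976 ≈ 0.054849)
W*(355/t(19, -20)) = 1699*(355/((2*19)))/30976 = 1699*(355/38)/30976 = 1699*(355*(1/38))/30976 = (1699/30976)*(355/38) = 603145/1177088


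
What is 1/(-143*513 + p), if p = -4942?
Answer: -1/78301 ≈ -1.2771e-5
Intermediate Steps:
1/(-143*513 + p) = 1/(-143*513 - 4942) = 1/(-73359 - 4942) = 1/(-78301) = -1/78301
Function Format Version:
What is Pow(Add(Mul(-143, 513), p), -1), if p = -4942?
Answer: Rational(-1, 78301) ≈ -1.2771e-5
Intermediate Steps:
Pow(Add(Mul(-143, 513), p), -1) = Pow(Add(Mul(-143, 513), -4942), -1) = Pow(Add(-73359, -4942), -1) = Pow(-78301, -1) = Rational(-1, 78301)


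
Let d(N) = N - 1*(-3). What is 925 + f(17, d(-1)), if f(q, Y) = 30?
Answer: 955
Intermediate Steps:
d(N) = 3 + N (d(N) = N + 3 = 3 + N)
925 + f(17, d(-1)) = 925 + 30 = 955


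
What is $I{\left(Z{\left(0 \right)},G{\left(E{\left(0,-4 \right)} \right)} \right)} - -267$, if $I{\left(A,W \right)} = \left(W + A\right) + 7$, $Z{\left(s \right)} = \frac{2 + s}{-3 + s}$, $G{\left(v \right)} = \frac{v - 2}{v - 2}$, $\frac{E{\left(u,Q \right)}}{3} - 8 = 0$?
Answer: $\frac{823}{3} \approx 274.33$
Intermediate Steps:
$E{\left(u,Q \right)} = 24$ ($E{\left(u,Q \right)} = 24 + 3 \cdot 0 = 24 + 0 = 24$)
$G{\left(v \right)} = 1$ ($G{\left(v \right)} = \frac{-2 + v}{v + \left(-2 + 0\right)} = \frac{-2 + v}{v - 2} = \frac{-2 + v}{-2 + v} = 1$)
$Z{\left(s \right)} = \frac{2 + s}{-3 + s}$
$I{\left(A,W \right)} = 7 + A + W$ ($I{\left(A,W \right)} = \left(A + W\right) + 7 = 7 + A + W$)
$I{\left(Z{\left(0 \right)},G{\left(E{\left(0,-4 \right)} \right)} \right)} - -267 = \left(7 + \frac{2 + 0}{-3 + 0} + 1\right) - -267 = \left(7 + \frac{1}{-3} \cdot 2 + 1\right) + 267 = \left(7 - \frac{2}{3} + 1\right) + 267 = \frac{22}{3} + 267 = \frac{823}{3}$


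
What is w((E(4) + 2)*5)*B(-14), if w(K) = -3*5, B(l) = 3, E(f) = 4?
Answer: -45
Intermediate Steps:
w(K) = -15
w((E(4) + 2)*5)*B(-14) = -15*3 = -45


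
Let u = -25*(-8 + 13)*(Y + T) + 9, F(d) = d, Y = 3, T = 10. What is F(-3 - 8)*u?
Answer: 17776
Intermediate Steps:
u = -1616 (u = -25*(-8 + 13)*(3 + 10) + 9 = -125*13 + 9 = -25*65 + 9 = -1625 + 9 = -1616)
F(-3 - 8)*u = (-3 - 8)*(-1616) = -11*(-1616) = 17776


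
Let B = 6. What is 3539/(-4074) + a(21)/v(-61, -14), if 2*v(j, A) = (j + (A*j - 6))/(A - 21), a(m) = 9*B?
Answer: -18184913/3206238 ≈ -5.6717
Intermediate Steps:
a(m) = 54 (a(m) = 9*6 = 54)
v(j, A) = (-6 + j + A*j)/(2*(-21 + A)) (v(j, A) = ((j + (A*j - 6))/(A - 21))/2 = ((j + (-6 + A*j))/(-21 + A))/2 = ((-6 + j + A*j)/(-21 + A))/2 = (-6 + j + A*j)/(2*(-21 + A)))
3539/(-4074) + a(21)/v(-61, -14) = 3539/(-4074) + 54/(((-6 - 61 - 14*(-61))/(2*(-21 - 14)))) = 3539*(-1/4074) + 54/(((½)*(-6 - 61 + 854)/(-35))) = -3539/4074 + 54/(((½)*(-1/35)*787)) = -3539/4074 + 54/(-787/70) = -3539/4074 + 54*(-70/787) = -3539/4074 - 3780/787 = -18184913/3206238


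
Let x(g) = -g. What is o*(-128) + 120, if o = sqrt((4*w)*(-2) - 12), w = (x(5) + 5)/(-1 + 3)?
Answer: 120 - 256*I*sqrt(3) ≈ 120.0 - 443.4*I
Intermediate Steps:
w = 0 (w = (-1*5 + 5)/(-1 + 3) = (-5 + 5)/2 = 0*(1/2) = 0)
o = 2*I*sqrt(3) (o = sqrt((4*0)*(-2) - 12) = sqrt(0*(-2) - 12) = sqrt(0 - 12) = sqrt(-12) = 2*I*sqrt(3) ≈ 3.4641*I)
o*(-128) + 120 = (2*I*sqrt(3))*(-128) + 120 = -256*I*sqrt(3) + 120 = 120 - 256*I*sqrt(3)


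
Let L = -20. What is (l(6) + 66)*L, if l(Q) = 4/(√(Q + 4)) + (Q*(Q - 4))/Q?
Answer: -1360 - 8*√10 ≈ -1385.3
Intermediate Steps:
l(Q) = -4 + Q + 4/√(4 + Q) (l(Q) = 4/(√(4 + Q)) + (Q*(-4 + Q))/Q = 4/√(4 + Q) + (-4 + Q) = -4 + Q + 4/√(4 + Q))
(l(6) + 66)*L = ((-4 + 6 + 4/√(4 + 6)) + 66)*(-20) = ((-4 + 6 + 4/√10) + 66)*(-20) = ((-4 + 6 + 4*(√10/10)) + 66)*(-20) = ((-4 + 6 + 2*√10/5) + 66)*(-20) = ((2 + 2*√10/5) + 66)*(-20) = (68 + 2*√10/5)*(-20) = -1360 - 8*√10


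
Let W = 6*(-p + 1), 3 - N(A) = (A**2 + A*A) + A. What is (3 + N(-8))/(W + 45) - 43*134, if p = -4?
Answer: -144088/25 ≈ -5763.5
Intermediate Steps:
N(A) = 3 - A - 2*A**2 (N(A) = 3 - ((A**2 + A*A) + A) = 3 - ((A**2 + A**2) + A) = 3 - (2*A**2 + A) = 3 - (A + 2*A**2) = 3 + (-A - 2*A**2) = 3 - A - 2*A**2)
W = 30 (W = 6*(-1*(-4) + 1) = 6*(4 + 1) = 6*5 = 30)
(3 + N(-8))/(W + 45) - 43*134 = (3 + (3 - 1*(-8) - 2*(-8)**2))/(30 + 45) - 43*134 = (3 + (3 + 8 - 2*64))/75 - 5762 = (3 + (3 + 8 - 128))*(1/75) - 5762 = (3 - 117)*(1/75) - 5762 = -114*1/75 - 5762 = -38/25 - 5762 = -144088/25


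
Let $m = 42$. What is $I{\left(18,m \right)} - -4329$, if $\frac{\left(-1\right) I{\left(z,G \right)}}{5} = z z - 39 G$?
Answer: $10899$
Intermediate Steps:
$I{\left(z,G \right)} = - 5 z^{2} + 195 G$ ($I{\left(z,G \right)} = - 5 \left(z z - 39 G\right) = - 5 \left(z^{2} - 39 G\right) = - 5 z^{2} + 195 G$)
$I{\left(18,m \right)} - -4329 = \left(- 5 \cdot 18^{2} + 195 \cdot 42\right) - -4329 = \left(\left(-5\right) 324 + 8190\right) + 4329 = \left(-1620 + 8190\right) + 4329 = 6570 + 4329 = 10899$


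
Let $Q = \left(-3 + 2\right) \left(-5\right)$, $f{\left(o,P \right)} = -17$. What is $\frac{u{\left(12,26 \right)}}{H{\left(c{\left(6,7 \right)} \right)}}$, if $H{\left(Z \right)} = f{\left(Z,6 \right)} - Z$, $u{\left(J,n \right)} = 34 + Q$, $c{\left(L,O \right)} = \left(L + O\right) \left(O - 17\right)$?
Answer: $\frac{39}{113} \approx 0.34513$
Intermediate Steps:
$c{\left(L,O \right)} = \left(-17 + O\right) \left(L + O\right)$ ($c{\left(L,O \right)} = \left(L + O\right) \left(-17 + O\right) = \left(-17 + O\right) \left(L + O\right)$)
$Q = 5$ ($Q = \left(-1\right) \left(-5\right) = 5$)
$u{\left(J,n \right)} = 39$ ($u{\left(J,n \right)} = 34 + 5 = 39$)
$H{\left(Z \right)} = -17 - Z$
$\frac{u{\left(12,26 \right)}}{H{\left(c{\left(6,7 \right)} \right)}} = \frac{39}{-17 - \left(7^{2} - 102 - 119 + 6 \cdot 7\right)} = \frac{39}{-17 - \left(49 - 102 - 119 + 42\right)} = \frac{39}{-17 - -130} = \frac{39}{-17 + 130} = \frac{39}{113}$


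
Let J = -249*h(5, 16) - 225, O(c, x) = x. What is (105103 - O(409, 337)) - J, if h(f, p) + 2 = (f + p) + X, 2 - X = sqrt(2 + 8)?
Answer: 110220 - 249*sqrt(10) ≈ 1.0943e+5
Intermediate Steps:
X = 2 - sqrt(10) (X = 2 - sqrt(2 + 8) = 2 - sqrt(10) ≈ -1.1623)
h(f, p) = f + p - sqrt(10) (h(f, p) = -2 + ((f + p) + (2 - sqrt(10))) = -2 + (2 + f + p - sqrt(10)) = f + p - sqrt(10))
J = -5454 + 249*sqrt(10) (J = -249*(5 + 16 - sqrt(10)) - 225 = -249*(21 - sqrt(10)) - 225 = (-5229 + 249*sqrt(10)) - 225 = -5454 + 249*sqrt(10) ≈ -4666.6)
(105103 - O(409, 337)) - J = (105103 - 1*337) - (-5454 + 249*sqrt(10)) = (105103 - 337) + (5454 - 249*sqrt(10)) = 104766 + (5454 - 249*sqrt(10)) = 110220 - 249*sqrt(10)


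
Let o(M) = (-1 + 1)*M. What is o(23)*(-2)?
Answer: 0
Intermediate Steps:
o(M) = 0 (o(M) = 0*M = 0)
o(23)*(-2) = 0*(-2) = 0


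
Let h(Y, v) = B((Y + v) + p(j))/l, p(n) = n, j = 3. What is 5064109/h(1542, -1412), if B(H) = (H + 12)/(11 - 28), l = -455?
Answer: 7834176623/29 ≈ 2.7014e+8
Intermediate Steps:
B(H) = -12/17 - H/17 (B(H) = (12 + H)/(-17) = (12 + H)*(-1/17) = -12/17 - H/17)
h(Y, v) = 3/1547 + Y/7735 + v/7735 (h(Y, v) = (-12/17 - ((Y + v) + 3)/17)/(-455) = (-12/17 - (3 + Y + v)/17)*(-1/455) = (-12/17 + (-3/17 - Y/17 - v/17))*(-1/455) = (-15/17 - Y/17 - v/17)*(-1/455) = 3/1547 + Y/7735 + v/7735)
5064109/h(1542, -1412) = 5064109/(3/1547 + (1/7735)*1542 + (1/7735)*(-1412)) = 5064109/(3/1547 + 1542/7735 - 1412/7735) = 5064109/(29/1547) = 5064109*(1547/29) = 7834176623/29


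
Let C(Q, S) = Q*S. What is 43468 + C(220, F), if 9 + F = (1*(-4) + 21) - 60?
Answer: 32028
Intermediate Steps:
F = -52 (F = -9 + ((1*(-4) + 21) - 60) = -9 + ((-4 + 21) - 60) = -9 + (17 - 60) = -9 - 43 = -52)
43468 + C(220, F) = 43468 + 220*(-52) = 43468 - 11440 = 32028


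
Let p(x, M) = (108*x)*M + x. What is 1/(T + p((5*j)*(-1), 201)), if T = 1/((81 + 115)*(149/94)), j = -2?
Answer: 14602/3169948227 ≈ 4.6064e-6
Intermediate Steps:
p(x, M) = x + 108*M*x (p(x, M) = 108*M*x + x = x + 108*M*x)
T = 47/14602 (T = 1/(196*(149*(1/94))) = 1/(196*(149/94)) = 1/(14602/47) = 47/14602 ≈ 0.0032187)
1/(T + p((5*j)*(-1), 201)) = 1/(47/14602 + ((5*(-2))*(-1))*(1 + 108*201)) = 1/(47/14602 + (-10*(-1))*(1 + 21708)) = 1/(47/14602 + 10*21709) = 1/(47/14602 + 217090) = 1/(3169948227/14602) = 14602/3169948227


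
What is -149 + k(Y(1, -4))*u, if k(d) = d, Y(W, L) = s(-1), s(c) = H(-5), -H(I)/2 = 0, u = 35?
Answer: -149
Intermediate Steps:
H(I) = 0 (H(I) = -2*0 = 0)
s(c) = 0
Y(W, L) = 0
-149 + k(Y(1, -4))*u = -149 + 0*35 = -149 + 0 = -149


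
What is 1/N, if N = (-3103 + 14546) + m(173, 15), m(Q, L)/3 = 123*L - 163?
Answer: 1/16489 ≈ 6.0647e-5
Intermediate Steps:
m(Q, L) = -489 + 369*L (m(Q, L) = 3*(123*L - 163) = 3*(-163 + 123*L) = -489 + 369*L)
N = 16489 (N = (-3103 + 14546) + (-489 + 369*15) = 11443 + (-489 + 5535) = 11443 + 5046 = 16489)
1/N = 1/16489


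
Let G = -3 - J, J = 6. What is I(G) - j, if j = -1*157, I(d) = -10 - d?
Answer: 156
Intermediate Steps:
G = -9 (G = -3 - 1*6 = -3 - 6 = -9)
j = -157
I(G) - j = (-10 - 1*(-9)) - 1*(-157) = (-10 + 9) + 157 = -1 + 157 = 156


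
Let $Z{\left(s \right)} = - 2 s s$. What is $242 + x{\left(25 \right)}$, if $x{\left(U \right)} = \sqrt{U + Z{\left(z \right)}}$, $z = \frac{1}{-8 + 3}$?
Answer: $242 + \frac{\sqrt{623}}{5} \approx 246.99$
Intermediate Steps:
$z = - \frac{1}{5}$ ($z = \frac{1}{-5} = - \frac{1}{5} \approx -0.2$)
$Z{\left(s \right)} = - 2 s^{2}$
$x{\left(U \right)} = \sqrt{- \frac{2}{25} + U}$ ($x{\left(U \right)} = \sqrt{U - 2 \left(- \frac{1}{5}\right)^{2}} = \sqrt{U - \frac{2}{25}} = \sqrt{- \frac{2}{25} + U}$)
$242 + x{\left(25 \right)} = 242 + \frac{\sqrt{-2 + 25 \cdot 25}}{5} = 242 + \frac{\sqrt{-2 + 625}}{5} = 242 + \frac{\sqrt{623}}{5}$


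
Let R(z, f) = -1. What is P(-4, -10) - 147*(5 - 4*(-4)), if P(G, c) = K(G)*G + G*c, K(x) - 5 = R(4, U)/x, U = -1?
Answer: -3068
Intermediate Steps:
K(x) = 5 - 1/x
P(G, c) = G*c + G*(5 - 1/G) (P(G, c) = (5 - 1/G)*G + G*c = G*(5 - 1/G) + G*c = G*c + G*(5 - 1/G))
P(-4, -10) - 147*(5 - 4*(-4)) = (-1 + 5*(-4) - 4*(-10)) - 147*(5 - 4*(-4)) = (-1 - 20 + 40) - 147*(5 + 16) = 19 - 147*21 = 19 - 3087 = -3068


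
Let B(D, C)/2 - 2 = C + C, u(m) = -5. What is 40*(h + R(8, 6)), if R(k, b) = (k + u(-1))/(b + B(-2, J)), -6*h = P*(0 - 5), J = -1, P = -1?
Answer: -40/3 ≈ -13.333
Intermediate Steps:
B(D, C) = 4 + 4*C (B(D, C) = 4 + 2*(C + C) = 4 + 2*(2*C) = 4 + 4*C)
h = -⅚ (h = -(-1)*(0 - 5)/6 = -(-1)*(-5)/6 = -⅙*5 = -⅚ ≈ -0.83333)
R(k, b) = (-5 + k)/b (R(k, b) = (k - 5)/(b + (4 + 4*(-1))) = (-5 + k)/(b + (4 - 4)) = (-5 + k)/(b + 0) = (-5 + k)/b)
40*(h + R(8, 6)) = 40*(-⅚ + (-5 + 8)/6) = 40*(-⅚ + (⅙)*3) = 40*(-⅚ + ½) = 40*(-⅓) = -40/3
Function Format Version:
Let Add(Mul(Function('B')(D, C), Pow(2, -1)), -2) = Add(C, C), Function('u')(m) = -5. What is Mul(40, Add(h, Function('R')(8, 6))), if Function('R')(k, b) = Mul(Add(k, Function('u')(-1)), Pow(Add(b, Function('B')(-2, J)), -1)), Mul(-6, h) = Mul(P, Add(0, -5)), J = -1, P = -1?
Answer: Rational(-40, 3) ≈ -13.333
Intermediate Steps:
Function('B')(D, C) = Add(4, Mul(4, C)) (Function('B')(D, C) = Add(4, Mul(2, Add(C, C))) = Add(4, Mul(2, Mul(2, C))) = Add(4, Mul(4, C)))
h = Rational(-5, 6) (h = Mul(Rational(-1, 6), Mul(-1, Add(0, -5))) = Mul(Rational(-1, 6), Mul(-1, -5)) = Mul(Rational(-1, 6), 5) = Rational(-5, 6) ≈ -0.83333)
Function('R')(k, b) = Mul(Pow(b, -1), Add(-5, k)) (Function('R')(k, b) = Mul(Add(k, -5), Pow(Add(b, Add(4, Mul(4, -1))), -1)) = Mul(Add(-5, k), Pow(Add(b, Add(4, -4)), -1)) = Mul(Add(-5, k), Pow(Add(b, 0), -1)) = Mul(Add(-5, k), Pow(b, -1)) = Mul(Pow(b, -1), Add(-5, k)))
Mul(40, Add(h, Function('R')(8, 6))) = Mul(40, Add(Rational(-5, 6), Mul(Pow(6, -1), Add(-5, 8)))) = Mul(40, Add(Rational(-5, 6), Mul(Rational(1, 6), 3))) = Mul(40, Add(Rational(-5, 6), Rational(1, 2))) = Mul(40, Rational(-1, 3)) = Rational(-40, 3)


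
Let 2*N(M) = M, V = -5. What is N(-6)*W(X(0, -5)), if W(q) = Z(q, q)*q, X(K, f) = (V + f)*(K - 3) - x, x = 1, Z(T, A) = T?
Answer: -2523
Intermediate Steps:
N(M) = M/2
X(K, f) = -1 + (-5 + f)*(-3 + K) (X(K, f) = (-5 + f)*(K - 3) - 1*1 = (-5 + f)*(-3 + K) - 1 = -1 + (-5 + f)*(-3 + K))
W(q) = q**2 (W(q) = q*q = q**2)
N(-6)*W(X(0, -5)) = ((1/2)*(-6))*(14 - 5*0 - 3*(-5) + 0*(-5))**2 = -3*(14 + 0 + 15 + 0)**2 = -3*29**2 = -3*841 = -2523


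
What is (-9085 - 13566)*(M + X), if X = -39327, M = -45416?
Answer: 1919513693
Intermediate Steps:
(-9085 - 13566)*(M + X) = (-9085 - 13566)*(-45416 - 39327) = -22651*(-84743) = 1919513693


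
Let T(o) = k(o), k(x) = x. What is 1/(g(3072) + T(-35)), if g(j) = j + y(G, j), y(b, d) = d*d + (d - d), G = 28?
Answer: 1/9440221 ≈ 1.0593e-7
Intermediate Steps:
T(o) = o
y(b, d) = d² (y(b, d) = d² + 0 = d²)
g(j) = j + j²
1/(g(3072) + T(-35)) = 1/(3072*(1 + 3072) - 35) = 1/(3072*3073 - 35) = 1/(9440256 - 35) = 1/9440221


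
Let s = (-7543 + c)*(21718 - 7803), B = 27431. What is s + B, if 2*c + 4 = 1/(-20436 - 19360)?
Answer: -8354075346363/79592 ≈ -1.0496e+8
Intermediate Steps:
c = -159185/79592 (c = -2 + 1/(2*(-20436 - 19360)) = -2 + (1/2)/(-39796) = -2 + (1/2)*(-1/39796) = -2 - 1/79592 = -159185/79592 ≈ -2.0000)
s = -8356258634515/79592 (s = (-7543 - 159185/79592)*(21718 - 7803) = -600521641/79592*13915 = -8356258634515/79592 ≈ -1.0499e+8)
s + B = -8356258634515/79592 + 27431 = -8354075346363/79592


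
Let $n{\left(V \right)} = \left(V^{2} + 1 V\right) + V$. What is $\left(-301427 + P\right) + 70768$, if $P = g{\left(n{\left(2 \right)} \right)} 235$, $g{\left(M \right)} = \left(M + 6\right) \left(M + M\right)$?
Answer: $-178019$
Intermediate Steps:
$n{\left(V \right)} = V^{2} + 2 V$ ($n{\left(V \right)} = \left(V^{2} + V\right) + V = \left(V + V^{2}\right) + V = V^{2} + 2 V$)
$g{\left(M \right)} = 2 M \left(6 + M\right)$ ($g{\left(M \right)} = \left(6 + M\right) 2 M = 2 M \left(6 + M\right)$)
$P = 52640$ ($P = 2 \cdot 2 \left(2 + 2\right) \left(6 + 2 \left(2 + 2\right)\right) 235 = 2 \cdot 2 \cdot 4 \left(6 + 2 \cdot 4\right) 235 = 2 \cdot 8 \left(6 + 8\right) 235 = 2 \cdot 8 \cdot 14 \cdot 235 = 224 \cdot 235 = 52640$)
$\left(-301427 + P\right) + 70768 = \left(-301427 + 52640\right) + 70768 = -248787 + 70768 = -178019$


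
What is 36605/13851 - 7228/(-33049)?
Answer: 1309873673/457761699 ≈ 2.8615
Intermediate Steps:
36605/13851 - 7228/(-33049) = 36605*(1/13851) - 7228*(-1/33049) = 36605/13851 + 7228/33049 = 1309873673/457761699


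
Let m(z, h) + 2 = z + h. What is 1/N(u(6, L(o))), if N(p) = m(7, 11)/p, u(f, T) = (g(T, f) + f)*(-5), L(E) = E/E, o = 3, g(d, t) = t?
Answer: -15/4 ≈ -3.7500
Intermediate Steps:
L(E) = 1
u(f, T) = -10*f (u(f, T) = (f + f)*(-5) = (2*f)*(-5) = -10*f)
m(z, h) = -2 + h + z (m(z, h) = -2 + (z + h) = -2 + (h + z) = -2 + h + z)
N(p) = 16/p (N(p) = (-2 + 11 + 7)/p = 16/p)
1/N(u(6, L(o))) = 1/(16/((-10*6))) = 1/(16/(-60)) = 1/(16*(-1/60)) = 1/(-4/15) = -15/4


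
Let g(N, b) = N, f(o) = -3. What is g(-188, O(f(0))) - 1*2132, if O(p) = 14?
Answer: -2320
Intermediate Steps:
g(-188, O(f(0))) - 1*2132 = -188 - 1*2132 = -188 - 2132 = -2320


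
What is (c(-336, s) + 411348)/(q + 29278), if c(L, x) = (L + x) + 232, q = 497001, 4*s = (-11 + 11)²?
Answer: 411244/526279 ≈ 0.78142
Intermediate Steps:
s = 0 (s = (-11 + 11)²/4 = (¼)*0² = (¼)*0 = 0)
c(L, x) = 232 + L + x
(c(-336, s) + 411348)/(q + 29278) = ((232 - 336 + 0) + 411348)/(497001 + 29278) = (-104 + 411348)/526279 = 411244*(1/526279) = 411244/526279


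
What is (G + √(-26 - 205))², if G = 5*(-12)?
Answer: (60 - I*√231)² ≈ 3369.0 - 1823.8*I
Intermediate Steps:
G = -60
(G + √(-26 - 205))² = (-60 + √(-26 - 205))² = (-60 + √(-231))² = (-60 + I*√231)²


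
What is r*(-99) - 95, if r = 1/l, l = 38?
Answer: -3709/38 ≈ -97.605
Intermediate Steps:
r = 1/38 ≈ 0.026316
r*(-99) - 95 = (1/38)*(-99) - 95 = -99/38 - 95 = -3709/38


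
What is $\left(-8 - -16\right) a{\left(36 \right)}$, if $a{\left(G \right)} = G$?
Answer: $288$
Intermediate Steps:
$\left(-8 - -16\right) a{\left(36 \right)} = \left(-8 - -16\right) 36 = \left(-8 + 16\right) 36 = 8 \cdot 36 = 288$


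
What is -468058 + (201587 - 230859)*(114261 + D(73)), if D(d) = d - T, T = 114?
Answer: -3343915898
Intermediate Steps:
D(d) = -114 + d (D(d) = d - 1*114 = d - 114 = -114 + d)
-468058 + (201587 - 230859)*(114261 + D(73)) = -468058 + (201587 - 230859)*(114261 + (-114 + 73)) = -468058 - 29272*(114261 - 41) = -468058 - 29272*114220 = -468058 - 3343447840 = -3343915898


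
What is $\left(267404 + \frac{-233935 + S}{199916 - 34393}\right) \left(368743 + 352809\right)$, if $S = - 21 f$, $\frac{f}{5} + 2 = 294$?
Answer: $\frac{31936791798265744}{165523} \approx 1.9294 \cdot 10^{11}$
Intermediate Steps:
$f = 1460$ ($f = -10 + 5 \cdot 294 = -10 + 1470 = 1460$)
$S = -30660$ ($S = \left(-21\right) 1460 = -30660$)
$\left(267404 + \frac{-233935 + S}{199916 - 34393}\right) \left(368743 + 352809\right) = \left(267404 + \frac{-233935 - 30660}{199916 - 34393}\right) \left(368743 + 352809\right) = \left(267404 - \frac{264595}{165523}\right) 721552 = \frac{44261247697}{165523} \cdot 721552 = \frac{31936791798265744}{165523}$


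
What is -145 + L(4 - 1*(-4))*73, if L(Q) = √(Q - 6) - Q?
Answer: -729 + 73*√2 ≈ -625.76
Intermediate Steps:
L(Q) = √(-6 + Q) - Q
-145 + L(4 - 1*(-4))*73 = -145 + (√(-6 + (4 - 1*(-4))) - (4 - 1*(-4)))*73 = -145 + (√(-6 + (4 + 4)) - (4 + 4))*73 = -145 + (√(-6 + 8) - 1*8)*73 = -145 + (√2 - 8)*73 = -145 + (-8 + √2)*73 = -145 + (-584 + 73*√2) = -729 + 73*√2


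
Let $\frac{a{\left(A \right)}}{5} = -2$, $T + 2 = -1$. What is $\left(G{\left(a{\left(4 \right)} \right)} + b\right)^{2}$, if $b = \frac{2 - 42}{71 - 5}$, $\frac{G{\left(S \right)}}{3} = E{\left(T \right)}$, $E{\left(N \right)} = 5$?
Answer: $\frac{225625}{1089} \approx 207.19$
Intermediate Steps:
$T = -3$ ($T = -2 - 1 = -3$)
$a{\left(A \right)} = -10$ ($a{\left(A \right)} = 5 \left(-2\right) = -10$)
$G{\left(S \right)} = 15$ ($G{\left(S \right)} = 3 \cdot 5 = 15$)
$b = - \frac{20}{33}$ ($b = - \frac{40}{66} = \left(-40\right) \frac{1}{66} = - \frac{20}{33} \approx -0.60606$)
$\left(G{\left(a{\left(4 \right)} \right)} + b\right)^{2} = \left(15 - \frac{20}{33}\right)^{2} = \left(\frac{475}{33}\right)^{2} = \frac{225625}{1089}$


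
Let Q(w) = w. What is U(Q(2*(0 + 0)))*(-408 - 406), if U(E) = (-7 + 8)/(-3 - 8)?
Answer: 74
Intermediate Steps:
U(E) = -1/11 (U(E) = 1/(-11) = 1*(-1/11) = -1/11)
U(Q(2*(0 + 0)))*(-408 - 406) = -(-408 - 406)/11 = -1/11*(-814) = 74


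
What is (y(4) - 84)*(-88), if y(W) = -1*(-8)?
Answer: 6688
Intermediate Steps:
y(W) = 8
(y(4) - 84)*(-88) = (8 - 84)*(-88) = -76*(-88) = 6688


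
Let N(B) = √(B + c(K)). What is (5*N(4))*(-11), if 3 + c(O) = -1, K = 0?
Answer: 0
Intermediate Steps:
c(O) = -4 (c(O) = -3 - 1 = -4)
N(B) = √(-4 + B) (N(B) = √(B - 4) = √(-4 + B))
(5*N(4))*(-11) = (5*√(-4 + 4))*(-11) = (5*√0)*(-11) = (5*0)*(-11) = 0*(-11) = 0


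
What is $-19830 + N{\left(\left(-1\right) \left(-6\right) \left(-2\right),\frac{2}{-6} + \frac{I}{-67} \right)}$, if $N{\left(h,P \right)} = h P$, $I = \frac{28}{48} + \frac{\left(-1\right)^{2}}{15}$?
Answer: $- \frac{6641671}{335} \approx -19826.0$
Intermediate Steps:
$I = \frac{13}{20}$ ($I = 28 \cdot \frac{1}{48} + 1 \cdot \frac{1}{15} = \frac{7}{12} + \frac{1}{15} = \frac{13}{20} \approx 0.65$)
$N{\left(h,P \right)} = P h$
$-19830 + N{\left(\left(-1\right) \left(-6\right) \left(-2\right),\frac{2}{-6} + \frac{I}{-67} \right)} = -19830 + \left(\frac{2}{-6} + \frac{13}{20 \left(-67\right)}\right) \left(-1\right) \left(-6\right) \left(-2\right) = -19830 + \left(2 \left(- \frac{1}{6}\right) + \frac{13}{20} \left(- \frac{1}{67}\right)\right) 6 \left(-2\right) = -19830 + \left(- \frac{1}{3} - \frac{13}{1340}\right) \left(-12\right) = -19830 - - \frac{1379}{335} = -19830 + \frac{1379}{335} = - \frac{6641671}{335}$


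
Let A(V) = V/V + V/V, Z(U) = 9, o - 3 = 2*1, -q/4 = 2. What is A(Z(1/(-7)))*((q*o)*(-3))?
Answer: 240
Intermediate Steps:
q = -8 (q = -4*2 = -8)
o = 5 (o = 3 + 2*1 = 3 + 2 = 5)
A(V) = 2 (A(V) = 1 + 1 = 2)
A(Z(1/(-7)))*((q*o)*(-3)) = 2*(-8*5*(-3)) = 2*(-40*(-3)) = 2*120 = 240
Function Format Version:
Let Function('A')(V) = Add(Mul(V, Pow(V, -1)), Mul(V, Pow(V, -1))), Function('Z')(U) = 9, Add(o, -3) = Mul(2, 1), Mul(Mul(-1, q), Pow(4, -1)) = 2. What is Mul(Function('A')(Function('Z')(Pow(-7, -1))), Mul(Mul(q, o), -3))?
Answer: 240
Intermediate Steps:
q = -8 (q = Mul(-4, 2) = -8)
o = 5 (o = Add(3, Mul(2, 1)) = Add(3, 2) = 5)
Function('A')(V) = 2 (Function('A')(V) = Add(1, 1) = 2)
Mul(Function('A')(Function('Z')(Pow(-7, -1))), Mul(Mul(q, o), -3)) = Mul(2, Mul(Mul(-8, 5), -3)) = Mul(2, Mul(-40, -3)) = Mul(2, 120) = 240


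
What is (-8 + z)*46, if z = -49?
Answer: -2622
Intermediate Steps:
(-8 + z)*46 = (-8 - 49)*46 = -57*46 = -2622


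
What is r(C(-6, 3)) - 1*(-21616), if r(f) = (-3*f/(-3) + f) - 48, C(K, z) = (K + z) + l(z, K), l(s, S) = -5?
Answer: 21552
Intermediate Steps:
C(K, z) = -5 + K + z (C(K, z) = (K + z) - 5 = -5 + K + z)
r(f) = -48 + 2*f (r(f) = (-3*f*(-1)/3 + f) - 48 = (-(-1)*f + f) - 48 = (f + f) - 48 = 2*f - 48 = -48 + 2*f)
r(C(-6, 3)) - 1*(-21616) = (-48 + 2*(-5 - 6 + 3)) - 1*(-21616) = (-48 + 2*(-8)) + 21616 = (-48 - 16) + 21616 = -64 + 21616 = 21552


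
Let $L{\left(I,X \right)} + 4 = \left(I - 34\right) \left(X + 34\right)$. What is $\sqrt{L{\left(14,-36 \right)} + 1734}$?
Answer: $\sqrt{1770} \approx 42.071$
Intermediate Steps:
$L{\left(I,X \right)} = -4 + \left(-34 + I\right) \left(34 + X\right)$ ($L{\left(I,X \right)} = -4 + \left(I - 34\right) \left(X + 34\right) = -4 + \left(-34 + I\right) \left(34 + X\right)$)
$\sqrt{L{\left(14,-36 \right)} + 1734} = \sqrt{\left(-1160 - -1224 + 34 \cdot 14 + 14 \left(-36\right)\right) + 1734} = \sqrt{\left(-1160 + 1224 + 476 - 504\right) + 1734} = \sqrt{36 + 1734} = \sqrt{1770}$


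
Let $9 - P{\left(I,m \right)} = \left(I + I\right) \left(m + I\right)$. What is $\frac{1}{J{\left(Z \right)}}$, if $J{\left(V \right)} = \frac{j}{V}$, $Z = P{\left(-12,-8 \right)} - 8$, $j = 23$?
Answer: $- \frac{479}{23} \approx -20.826$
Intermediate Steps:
$P{\left(I,m \right)} = 9 - 2 I \left(I + m\right)$ ($P{\left(I,m \right)} = 9 - \left(I + I\right) \left(m + I\right) = 9 - 2 I \left(I + m\right)$)
$Z = -479$ ($Z = \left(9 - 2 \left(-12\right)^{2} - \left(-24\right) \left(-8\right)\right) - 8 = \left(9 - 288 - 192\right) - 8 = -471 - 8 = -479$)
$J{\left(V \right)} = \frac{23}{V}$
$\frac{1}{J{\left(Z \right)}} = \frac{1}{23 \frac{1}{-479}} = \frac{1}{23 \left(- \frac{1}{479}\right)} = \frac{1}{- \frac{23}{479}} = - \frac{479}{23}$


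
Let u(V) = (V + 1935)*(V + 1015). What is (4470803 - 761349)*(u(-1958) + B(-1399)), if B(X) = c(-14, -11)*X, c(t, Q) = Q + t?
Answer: 210192501456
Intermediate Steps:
B(X) = -25*X (B(X) = (-11 - 14)*X = -25*X)
u(V) = (1015 + V)*(1935 + V) (u(V) = (1935 + V)*(1015 + V) = (1015 + V)*(1935 + V))
(4470803 - 761349)*(u(-1958) + B(-1399)) = (4470803 - 761349)*((1964025 + (-1958)**2 + 2950*(-1958)) - 25*(-1399)) = 3709454*((1964025 + 3833764 - 5776100) + 34975) = 3709454*(21689 + 34975) = 3709454*56664 = 210192501456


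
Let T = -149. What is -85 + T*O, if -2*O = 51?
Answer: 7429/2 ≈ 3714.5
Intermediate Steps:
O = -51/2 (O = -½*51 = -51/2 ≈ -25.500)
-85 + T*O = -85 - 149*(-51/2) = -85 + 7599/2 = 7429/2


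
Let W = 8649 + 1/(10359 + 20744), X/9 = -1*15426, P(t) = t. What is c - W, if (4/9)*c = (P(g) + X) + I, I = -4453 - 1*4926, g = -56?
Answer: -42580535755/124412 ≈ -3.4225e+5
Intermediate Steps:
I = -9379 (I = -4453 - 4926 = -9379)
X = -138834 (X = 9*(-1*15426) = 9*(-15426) = -138834)
c = -1334421/4 (c = 9*((-56 - 138834) - 9379)/4 = 9*(-138890 - 9379)/4 = (9/4)*(-148269) = -1334421/4 ≈ -3.3361e+5)
W = 269009848/31103 (W = 8649 + 1/31103 = 269009848/31103 ≈ 8649.0)
c - W = -1334421/4 - 1*269009848/31103 = -1334421/4 - 269009848/31103 = -42580535755/124412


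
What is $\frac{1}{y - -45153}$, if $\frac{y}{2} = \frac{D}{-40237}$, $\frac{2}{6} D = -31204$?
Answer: $\frac{40237}{1817008485} \approx 2.2145 \cdot 10^{-5}$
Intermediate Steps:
$D = -93612$ ($D = 3 \left(-31204\right) = -93612$)
$y = \frac{187224}{40237}$ ($y = 2 \left(- \frac{93612}{-40237}\right) = 2 \left(\left(-93612\right) \left(- \frac{1}{40237}\right)\right) = 2 \cdot \frac{93612}{40237} = \frac{187224}{40237} \approx 4.653$)
$\frac{1}{y - -45153} = \frac{1}{\frac{187224}{40237} - -45153} = \frac{1}{\frac{187224}{40237} + 45153} = \frac{1}{\frac{1817008485}{40237}} = \frac{40237}{1817008485}$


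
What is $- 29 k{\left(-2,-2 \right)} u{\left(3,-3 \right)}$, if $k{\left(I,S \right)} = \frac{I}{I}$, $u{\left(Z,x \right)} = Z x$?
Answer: $261$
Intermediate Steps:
$k{\left(I,S \right)} = 1$
$- 29 k{\left(-2,-2 \right)} u{\left(3,-3 \right)} = \left(-29\right) 1 \cdot 3 \left(-3\right) = \left(-29\right) \left(-9\right) = 261$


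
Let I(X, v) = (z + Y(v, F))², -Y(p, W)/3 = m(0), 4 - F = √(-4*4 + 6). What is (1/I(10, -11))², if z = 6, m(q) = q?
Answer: 1/1296 ≈ 0.00077160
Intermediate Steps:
F = 4 - I*√10 (F = 4 - √(-4*4 + 6) = 4 - √(-16 + 6) = 4 - √(-10) = 4 - I*√10 ≈ 4.0 - 3.1623*I)
Y(p, W) = 0 (Y(p, W) = -3*0 = 0)
I(X, v) = 36 (I(X, v) = (6 + 0)² = 6² = 36)
(1/I(10, -11))² = (1/36)² = 1/1296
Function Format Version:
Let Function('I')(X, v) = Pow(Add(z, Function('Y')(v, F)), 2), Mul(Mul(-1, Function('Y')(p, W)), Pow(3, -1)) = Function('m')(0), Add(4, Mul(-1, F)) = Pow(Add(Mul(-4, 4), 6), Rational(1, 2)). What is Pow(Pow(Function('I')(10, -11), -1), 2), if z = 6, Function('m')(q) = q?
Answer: Rational(1, 1296) ≈ 0.00077160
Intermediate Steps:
F = Add(4, Mul(-1, I, Pow(10, Rational(1, 2)))) (F = Add(4, Mul(-1, Pow(Add(Mul(-4, 4), 6), Rational(1, 2)))) = Add(4, Mul(-1, Pow(Add(-16, 6), Rational(1, 2)))) = Add(4, Mul(-1, Pow(-10, Rational(1, 2)))) = Add(4, Mul(-1, Mul(I, Pow(10, Rational(1, 2))))) = Add(4, Mul(-1, I, Pow(10, Rational(1, 2)))) ≈ Add(4.0000, Mul(-3.1623, I)))
Function('Y')(p, W) = 0 (Function('Y')(p, W) = Mul(-3, 0) = 0)
Function('I')(X, v) = 36 (Function('I')(X, v) = Pow(Add(6, 0), 2) = Pow(6, 2) = 36)
Pow(Pow(Function('I')(10, -11), -1), 2) = Pow(Pow(36, -1), 2) = Pow(Rational(1, 36), 2) = Rational(1, 1296)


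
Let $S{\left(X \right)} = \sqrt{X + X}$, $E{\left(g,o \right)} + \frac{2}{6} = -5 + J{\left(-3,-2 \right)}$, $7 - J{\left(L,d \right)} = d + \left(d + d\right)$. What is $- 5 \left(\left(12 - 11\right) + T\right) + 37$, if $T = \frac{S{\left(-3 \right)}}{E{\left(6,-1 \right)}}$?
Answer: $32 - \frac{15 i \sqrt{6}}{23} \approx 32.0 - 1.5975 i$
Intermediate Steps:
$J{\left(L,d \right)} = 7 - 3 d$ ($J{\left(L,d \right)} = 7 - \left(d + \left(d + d\right)\right) = 7 - \left(d + 2 d\right) = 7 - 3 d$)
$E{\left(g,o \right)} = \frac{23}{3}$ ($E{\left(g,o \right)} = - \frac{1}{3} + \left(-5 + \left(7 - -6\right)\right) = - \frac{1}{3} + \left(-5 + \left(7 + 6\right)\right) = - \frac{1}{3} + \left(-5 + 13\right) = - \frac{1}{3} + 8 = \frac{23}{3}$)
$S{\left(X \right)} = \sqrt{2} \sqrt{X}$ ($S{\left(X \right)} = \sqrt{2 X} = \sqrt{2} \sqrt{X}$)
$T = \frac{3 i \sqrt{6}}{23}$ ($T = \frac{\sqrt{2} \sqrt{-3}}{\frac{23}{3}} = \sqrt{2} i \sqrt{3} \cdot \frac{3}{23} = i \sqrt{6} \cdot \frac{3}{23} = \frac{3 i \sqrt{6}}{23} \approx 0.3195 i$)
$- 5 \left(\left(12 - 11\right) + T\right) + 37 = - 5 \left(\left(12 - 11\right) + \frac{3 i \sqrt{6}}{23}\right) + 37 = - 5 \left(1 + \frac{3 i \sqrt{6}}{23}\right) + 37 = \left(-5 - \frac{15 i \sqrt{6}}{23}\right) + 37 = 32 - \frac{15 i \sqrt{6}}{23}$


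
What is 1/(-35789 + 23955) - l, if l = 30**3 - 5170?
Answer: -258336221/11834 ≈ -21830.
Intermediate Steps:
l = 21830 (l = 27000 - 5170 = 21830)
1/(-35789 + 23955) - l = 1/(-35789 + 23955) - 1*21830 = 1/(-11834) - 21830 = -1/11834 - 21830 = -258336221/11834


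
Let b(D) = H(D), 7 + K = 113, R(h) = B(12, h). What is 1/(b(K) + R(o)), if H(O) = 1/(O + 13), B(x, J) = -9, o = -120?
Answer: -119/1070 ≈ -0.11121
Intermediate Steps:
R(h) = -9
K = 106 (K = -7 + 113 = 106)
H(O) = 1/(13 + O)
b(D) = 1/(13 + D)
1/(b(K) + R(o)) = 1/(1/(13 + 106) - 9) = 1/(1/119 - 9) = 1/(-1070/119) = -119/1070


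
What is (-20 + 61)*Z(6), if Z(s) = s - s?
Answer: 0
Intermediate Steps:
Z(s) = 0
(-20 + 61)*Z(6) = (-20 + 61)*0 = 41*0 = 0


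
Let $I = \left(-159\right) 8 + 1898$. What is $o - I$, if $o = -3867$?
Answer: $-4493$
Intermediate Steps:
$I = 626$ ($I = -1272 + 1898 = 626$)
$o - I = -3867 - 626 = -4493$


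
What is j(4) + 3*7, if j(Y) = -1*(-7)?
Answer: 28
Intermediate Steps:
j(Y) = 7
j(4) + 3*7 = 7 + 3*7 = 7 + 21 = 28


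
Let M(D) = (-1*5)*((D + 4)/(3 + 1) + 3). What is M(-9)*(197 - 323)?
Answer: 2205/2 ≈ 1102.5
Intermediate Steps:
M(D) = -20 - 5*D/4 (M(D) = -5*((4 + D)/4 + 3) = -5*((4 + D)*(¼) + 3) = -5*((1 + D/4) + 3) = -5*(4 + D/4) = -20 - 5*D/4)
M(-9)*(197 - 323) = (-20 - 5/4*(-9))*(197 - 323) = (-20 + 45/4)*(-126) = -35/4*(-126) = 2205/2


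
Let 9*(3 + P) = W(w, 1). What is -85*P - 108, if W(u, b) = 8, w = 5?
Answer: 643/9 ≈ 71.444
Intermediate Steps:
P = -19/9 (P = -3 + (1/9)*8 = -3 + 8/9 = -19/9 ≈ -2.1111)
-85*P - 108 = -85*(-19/9) - 108 = 1615/9 - 108 = 643/9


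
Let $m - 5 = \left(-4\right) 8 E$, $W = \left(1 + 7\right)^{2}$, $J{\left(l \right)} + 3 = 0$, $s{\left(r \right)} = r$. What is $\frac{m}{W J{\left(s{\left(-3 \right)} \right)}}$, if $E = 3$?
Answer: $\frac{91}{192} \approx 0.47396$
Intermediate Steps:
$J{\left(l \right)} = -3$ ($J{\left(l \right)} = -3 + 0 = -3$)
$W = 64$ ($W = 8^{2} = 64$)
$m = -91$ ($m = 5 + \left(-4\right) 8 \cdot 3 = 5 - 96 = -91$)
$\frac{m}{W J{\left(s{\left(-3 \right)} \right)}} = - \frac{91}{64 \left(-3\right)} = - \frac{91}{-192} = \left(-91\right) \left(- \frac{1}{192}\right) = \frac{91}{192}$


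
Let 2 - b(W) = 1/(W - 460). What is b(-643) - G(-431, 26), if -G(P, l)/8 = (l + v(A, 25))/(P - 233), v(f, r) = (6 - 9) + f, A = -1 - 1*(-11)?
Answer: 146782/91549 ≈ 1.6033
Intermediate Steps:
A = 10 (A = -1 + 11 = 10)
b(W) = 2 - 1/(-460 + W) (b(W) = 2 - 1/(W - 460) = 2 - 1/(-460 + W))
v(f, r) = -3 + f
G(P, l) = -8*(7 + l)/(-233 + P) (G(P, l) = -8*(l + (-3 + 10))/(P - 233) = -8*(l + 7)/(-233 + P) = -8*(7 + l)/(-233 + P))
b(-643) - G(-431, 26) = (-921 + 2*(-643))/(-460 - 643) - 8*(-7 - 1*26)/(-233 - 431) = (-921 - 1286)/(-1103) - 8*(-7 - 26)/(-664) = -1/1103*(-2207) - 8*(-1)*(-33)/664 = 2207/1103 - 1*33/83 = 2207/1103 - 33/83 = 146782/91549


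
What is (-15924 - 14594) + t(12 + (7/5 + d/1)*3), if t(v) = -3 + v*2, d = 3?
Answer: -152353/5 ≈ -30471.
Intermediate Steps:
t(v) = -3 + 2*v
(-15924 - 14594) + t(12 + (7/5 + d/1)*3) = (-15924 - 14594) + (-3 + 2*(12 + (7/5 + 3/1)*3)) = -30518 + (-3 + 2*(12 + (7*(⅕) + 3*1)*3)) = -30518 + (-3 + 2*(12 + (7/5 + 3)*3)) = -30518 + (-3 + 2*(12 + (22/5)*3)) = -30518 + (-3 + 2*(12 + 66/5)) = -30518 + (-3 + 2*(126/5)) = -30518 + (-3 + 252/5) = -30518 + 237/5 = -152353/5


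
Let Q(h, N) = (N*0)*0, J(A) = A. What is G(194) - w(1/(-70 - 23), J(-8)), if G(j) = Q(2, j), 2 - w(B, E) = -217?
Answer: -219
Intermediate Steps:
w(B, E) = 219 (w(B, E) = 2 - 1*(-217) = 2 + 217 = 219)
Q(h, N) = 0 (Q(h, N) = 0*0 = 0)
G(j) = 0
G(194) - w(1/(-70 - 23), J(-8)) = 0 - 1*219 = 0 - 219 = -219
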